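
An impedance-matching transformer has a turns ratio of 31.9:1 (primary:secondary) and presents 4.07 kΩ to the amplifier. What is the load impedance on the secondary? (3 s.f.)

Z_s = Z_p/(N_p/N_s)² = 4070/31.9² = 4.00 Ω.

Z_s ≈ 4.00 Ω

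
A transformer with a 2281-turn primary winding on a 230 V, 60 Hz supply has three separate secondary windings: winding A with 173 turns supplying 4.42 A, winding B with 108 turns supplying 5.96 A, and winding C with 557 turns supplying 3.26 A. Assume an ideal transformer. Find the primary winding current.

V_A = 230 × 173/2281 = 17.444 V; V_B = 230 × 108/2281 = 10.890 V; V_C = 230 × 557/2281 = 56.164 V.
P_out = V_A I_A + V_B I_B + V_C I_C = 17.444×4.42 + 10.890×5.96 + 56.164×3.26 = 77.103 + 64.904 + 183.09 = 325.10 W.
Ideal ⇒ P_in = P_out, so I_p = P_out/V_p = 325.10/230 = 1.41 A.

I_p ≈ 1.41 A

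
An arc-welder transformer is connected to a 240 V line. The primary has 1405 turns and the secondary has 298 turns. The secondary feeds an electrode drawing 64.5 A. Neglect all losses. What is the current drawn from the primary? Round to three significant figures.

I_p ≈ 13.7 A

For an ideal transformer I_p N_p = I_s N_s, so I_p = 64.5 × 298/1405 = 13.7 A.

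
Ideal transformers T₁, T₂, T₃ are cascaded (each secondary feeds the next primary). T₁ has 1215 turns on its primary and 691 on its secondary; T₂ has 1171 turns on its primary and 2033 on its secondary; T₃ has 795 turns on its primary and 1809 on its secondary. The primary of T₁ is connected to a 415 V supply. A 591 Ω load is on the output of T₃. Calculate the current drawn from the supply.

I_supply ≈ 3.54 A

Secondary of T₁: V = 415.00 × 691/1215 = 236.02 V.
Secondary of T₂: V = 236.02 × 2033/1171 = 409.76 V.
Secondary of T₃: V = 409.76 × 1809/795 = 932.40 V.
I_load = 932.40/591 = 1.5777 A, so P_out = 932.40 × 1.5777 = 1471.0 W.
All ideal ⇒ P_in = P_out, so I_supply = 1471.0/415 = 3.54 A.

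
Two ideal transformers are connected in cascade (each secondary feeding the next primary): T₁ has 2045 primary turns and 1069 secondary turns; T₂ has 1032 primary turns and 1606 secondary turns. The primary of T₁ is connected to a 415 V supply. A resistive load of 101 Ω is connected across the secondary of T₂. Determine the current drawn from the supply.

I_supply ≈ 2.72 A

After T₁: V = 415.00 × 1069/2045 = 216.94 V.
After T₂: V = 216.94 × 1606/1032 = 337.60 V.
I_load = 337.60/101 = 3.3425 A, so P_out = 337.60 × 3.3425 = 1128.4 W.
All ideal ⇒ P_in = P_out, so I_supply = 1128.4/415 = 2.72 A.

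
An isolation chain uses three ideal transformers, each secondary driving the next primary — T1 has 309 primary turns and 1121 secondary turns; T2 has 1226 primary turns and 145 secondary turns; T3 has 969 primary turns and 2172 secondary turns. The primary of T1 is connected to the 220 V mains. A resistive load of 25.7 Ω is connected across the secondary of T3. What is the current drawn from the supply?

I_supply ≈ 7.92 A

After T1: V = 220.00 × 1121/309 = 798.12 V.
After T2: V = 798.12 × 145/1226 = 94.395 V.
After T3: V = 94.395 × 2172/969 = 211.58 V.
I_load = 211.58/25.7 = 8.2329 A, so P_out = 211.58 × 8.2329 = 1741.9 W.
All ideal ⇒ P_in = P_out, so I_supply = 1741.9/220 = 7.92 A.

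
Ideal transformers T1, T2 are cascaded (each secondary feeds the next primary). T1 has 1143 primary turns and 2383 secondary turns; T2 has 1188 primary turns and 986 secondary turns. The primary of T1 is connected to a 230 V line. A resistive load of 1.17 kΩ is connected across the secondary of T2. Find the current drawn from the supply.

I_supply ≈ 0.589 A

Secondary of T1: V = 230.00 × 2383/1143 = 479.52 V.
Secondary of T2: V = 479.52 × 986/1188 = 397.98 V.
I_load = 397.98/1170 = 0.34016 A, so P_out = 397.98 × 0.34016 = 135.38 W.
All ideal ⇒ P_in = P_out, so I_supply = 135.38/230 = 0.589 A.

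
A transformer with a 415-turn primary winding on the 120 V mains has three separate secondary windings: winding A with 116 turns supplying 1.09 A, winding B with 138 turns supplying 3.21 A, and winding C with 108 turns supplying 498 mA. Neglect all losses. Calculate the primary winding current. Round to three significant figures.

I_p ≈ 1.50 A

V_A = 120 × 116/415 = 33.542 V; V_B = 120 × 138/415 = 39.904 V; V_C = 120 × 108/415 = 31.229 V.
P_out = V_A I_A + V_B I_B + V_C I_C = 33.542×1.09 + 39.904×3.21 + 31.229×0.498 = 36.561 + 128.09 + 15.552 = 180.20 W.
Ideal ⇒ P_in = P_out, so I_p = P_out/V_p = 180.20/120 = 1.50 A.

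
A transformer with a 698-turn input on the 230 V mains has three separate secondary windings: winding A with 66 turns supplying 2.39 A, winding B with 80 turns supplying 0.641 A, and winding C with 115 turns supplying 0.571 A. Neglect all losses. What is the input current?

V_A = 230 × 66/698 = 21.748 V; V_B = 230 × 80/698 = 26.361 V; V_C = 230 × 115/698 = 37.894 V.
P_out = V_A I_A + V_B I_B + V_C I_C = 21.748×2.39 + 26.361×0.641 + 37.894×0.571 = 51.977 + 16.897 + 21.637 = 90.512 W.
Ideal ⇒ P_in = P_out, so I_in = P_out/V_in = 90.512/230 = 0.394 A.

I_in ≈ 0.394 A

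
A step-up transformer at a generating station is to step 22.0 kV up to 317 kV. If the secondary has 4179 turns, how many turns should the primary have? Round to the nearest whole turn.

N_p = 290 turns

N_p/N_s = V_p/V_s, so N_p = 4179 × 22000/317000 = 290.0 ≈ 290 turns.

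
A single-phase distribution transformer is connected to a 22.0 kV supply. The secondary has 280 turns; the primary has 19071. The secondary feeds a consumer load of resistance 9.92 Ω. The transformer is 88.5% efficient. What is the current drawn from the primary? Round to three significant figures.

V_s = 22000 × 280/19071 = 323.00 V.
I_s = V_s/R = 323.00/9.92 = 32.561 A.
P_out = V_s I_s = 323.00 × 32.561 = 10517 W.
P_in = P_out/η = 10517/0.885 = 11884 W.
I_p = P_in/V_p = 11884/22000 = 0.540 A.

I_p ≈ 0.540 A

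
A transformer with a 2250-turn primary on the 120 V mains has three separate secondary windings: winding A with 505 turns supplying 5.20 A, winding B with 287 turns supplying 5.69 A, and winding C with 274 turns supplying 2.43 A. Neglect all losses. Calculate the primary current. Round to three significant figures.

V_A = 120 × 505/2250 = 26.933 V; V_B = 120 × 287/2250 = 15.307 V; V_C = 120 × 274/2250 = 14.613 V.
P_out = V_A I_A + V_B I_B + V_C I_C = 26.933×5.20 + 15.307×5.69 + 14.613×2.43 = 140.05 + 87.095 + 35.510 = 262.66 W.
Ideal ⇒ P_in = P_out, so I_p = P_out/V_p = 262.66/120 = 2.19 A.

I_p ≈ 2.19 A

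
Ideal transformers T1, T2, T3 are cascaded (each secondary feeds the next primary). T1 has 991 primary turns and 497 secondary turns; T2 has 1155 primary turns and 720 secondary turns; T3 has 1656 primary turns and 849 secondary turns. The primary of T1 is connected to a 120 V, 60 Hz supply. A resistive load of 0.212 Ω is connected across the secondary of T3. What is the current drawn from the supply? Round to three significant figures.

Secondary of T1: V = 120.00 × 497/991 = 60.182 V.
Secondary of T2: V = 60.182 × 720/1155 = 37.516 V.
Secondary of T3: V = 37.516 × 849/1656 = 19.234 V.
I_load = 19.234/0.212 = 90.725 A, so P_out = 19.234 × 90.725 = 1745.0 W.
All ideal ⇒ P_in = P_out, so I_supply = 1745.0/120 = 14.5 A.

I_supply ≈ 14.5 A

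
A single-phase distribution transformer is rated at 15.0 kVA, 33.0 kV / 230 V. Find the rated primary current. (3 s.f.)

I_p ≈ 0.455 A

I_p = S/V_p = 15000/33000 = 0.455 A.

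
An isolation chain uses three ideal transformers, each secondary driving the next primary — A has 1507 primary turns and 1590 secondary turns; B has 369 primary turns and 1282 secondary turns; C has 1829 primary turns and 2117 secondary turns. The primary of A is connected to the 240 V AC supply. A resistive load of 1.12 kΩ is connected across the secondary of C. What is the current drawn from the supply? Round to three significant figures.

I_supply ≈ 3.86 A

Secondary of A: V = 240.00 × 1590/1507 = 253.22 V.
Secondary of B: V = 253.22 × 1282/369 = 879.74 V.
Secondary of C: V = 879.74 × 2117/1829 = 1018.3 V.
I_load = 1018.3/1120 = 0.90917 A, so P_out = 1018.3 × 0.90917 = 925.78 W.
All ideal ⇒ P_in = P_out, so I_supply = 925.78/240 = 3.86 A.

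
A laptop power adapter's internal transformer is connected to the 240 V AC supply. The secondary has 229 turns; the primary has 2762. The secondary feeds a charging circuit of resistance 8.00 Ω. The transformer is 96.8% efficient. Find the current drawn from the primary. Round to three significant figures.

I_p ≈ 0.213 A

V_s = 240 × 229/2762 = 19.899 V.
I_s = V_s/R = 19.899/8.00 = 2.4873 A.
P_out = V_s I_s = 19.899 × 2.4873 = 49.494 W.
P_in = P_out/η = 49.494/0.968 = 51.131 W.
I_p = P_in/V_p = 51.131/240 = 0.213 A.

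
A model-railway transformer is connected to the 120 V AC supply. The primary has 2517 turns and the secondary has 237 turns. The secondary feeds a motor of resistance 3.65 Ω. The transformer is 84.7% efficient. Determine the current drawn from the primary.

I_p ≈ 0.344 A

V_s = 120 × 237/2517 = 11.299 V.
I_s = V_s/R = 11.299/3.65 = 3.0957 A.
P_out = V_s I_s = 11.299 × 3.0957 = 34.978 W.
P_in = P_out/η = 34.978/0.847 = 41.297 W.
I_p = P_in/V_p = 41.297/120 = 0.344 A.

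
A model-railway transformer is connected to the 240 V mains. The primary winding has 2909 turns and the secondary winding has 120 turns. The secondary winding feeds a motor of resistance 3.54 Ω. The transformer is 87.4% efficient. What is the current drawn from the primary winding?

V_s = 240 × 120/2909 = 9.9003 V.
I_s = V_s/R = 9.9003/3.54 = 2.7967 A.
P_out = V_s I_s = 9.9003 × 2.7967 = 27.688 W.
P_in = P_out/η = 27.688/0.874 = 31.680 W.
I_p = P_in/V_p = 31.680/240 = 0.132 A.

I_p ≈ 0.132 A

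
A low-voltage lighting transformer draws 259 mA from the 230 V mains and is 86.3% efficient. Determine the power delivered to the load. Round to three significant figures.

P_in = V_p I_p = 230 × 0.259 = 59.570 W.
P_out = η P_in = 0.863 × 59.570 = 51.4 W.

P_out ≈ 51.4 W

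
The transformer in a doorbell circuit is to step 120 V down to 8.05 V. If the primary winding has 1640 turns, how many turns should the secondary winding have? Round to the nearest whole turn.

N_s/N_p = V_s/V_p, so N_s = 1640 × 8.05/120 = 110.0 ≈ 110 turns.

N_s = 110 turns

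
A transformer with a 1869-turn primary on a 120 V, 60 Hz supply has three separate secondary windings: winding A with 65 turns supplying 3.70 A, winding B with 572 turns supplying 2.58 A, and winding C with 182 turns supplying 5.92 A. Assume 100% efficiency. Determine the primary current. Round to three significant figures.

V_A = 120 × 65/1869 = 4.1734 V; V_B = 120 × 572/1869 = 36.726 V; V_C = 120 × 182/1869 = 11.685 V.
P_out = V_A I_A + V_B I_B + V_C I_C = 4.1734×3.70 + 36.726×2.58 + 11.685×5.92 = 15.441 + 94.752 + 69.178 = 179.37 W.
Ideal ⇒ P_in = P_out, so I_p = P_out/V_p = 179.37/120 = 1.49 A.

I_p ≈ 1.49 A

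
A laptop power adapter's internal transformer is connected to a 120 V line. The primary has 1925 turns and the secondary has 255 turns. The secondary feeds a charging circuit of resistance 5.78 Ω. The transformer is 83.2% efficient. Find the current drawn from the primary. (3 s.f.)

I_p ≈ 0.438 A

V_s = 120 × 255/1925 = 15.896 V.
I_s = V_s/R = 15.896/5.78 = 2.7502 A.
P_out = V_s I_s = 15.896 × 2.7502 = 43.717 W.
P_in = P_out/η = 43.717/0.832 = 52.545 W.
I_p = P_in/V_p = 52.545/120 = 0.438 A.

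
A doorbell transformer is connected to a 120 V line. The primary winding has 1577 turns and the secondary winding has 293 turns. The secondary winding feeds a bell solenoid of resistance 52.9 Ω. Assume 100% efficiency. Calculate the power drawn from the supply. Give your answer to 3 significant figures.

V_s = V_p × N_s/N_p = 120 × 293/1577 = 22.295 V.
I_s = V_s/R = 22.295/52.9 = 0.42146 A.
I_p = I_s × N_s/N_p = 0.42146 × 293/1577 = 0.078306 A.
P = V_p I_p = 120 × 0.078306 = 9.40 W.

P ≈ 9.40 W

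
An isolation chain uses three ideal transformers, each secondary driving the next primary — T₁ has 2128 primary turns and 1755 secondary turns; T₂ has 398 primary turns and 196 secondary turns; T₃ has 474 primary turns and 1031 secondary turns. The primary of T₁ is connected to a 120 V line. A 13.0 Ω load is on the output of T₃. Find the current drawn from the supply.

After T₁: V = 120.00 × 1755/2128 = 98.966 V.
After T₂: V = 98.966 × 196/398 = 48.737 V.
After T₃: V = 48.737 × 1031/474 = 106.01 V.
I_load = 106.01/13.0 = 8.1545 A, so P_out = 106.01 × 8.1545 = 864.44 W.
All ideal ⇒ P_in = P_out, so I_supply = 864.44/120 = 7.20 A.

I_supply ≈ 7.20 A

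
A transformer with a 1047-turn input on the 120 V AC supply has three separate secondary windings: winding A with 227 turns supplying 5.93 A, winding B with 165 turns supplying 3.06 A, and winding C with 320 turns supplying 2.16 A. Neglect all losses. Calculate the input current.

I_in ≈ 2.43 A

V_A = 120 × 227/1047 = 26.017 V; V_B = 120 × 165/1047 = 18.911 V; V_C = 120 × 320/1047 = 36.676 V.
P_out = V_A I_A + V_B I_B + V_C I_C = 26.017×5.93 + 18.911×3.06 + 36.676×2.16 = 154.28 + 57.868 + 79.221 = 291.37 W.
Ideal ⇒ P_in = P_out, so I_in = P_out/V_in = 291.37/120 = 2.43 A.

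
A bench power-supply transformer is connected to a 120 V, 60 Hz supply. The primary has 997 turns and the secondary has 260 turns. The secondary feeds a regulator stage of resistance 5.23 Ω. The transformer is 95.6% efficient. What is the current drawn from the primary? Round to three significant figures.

V_s = 120 × 260/997 = 31.294 V.
I_s = V_s/R = 31.294/5.23 = 5.9835 A.
P_out = V_s I_s = 31.294 × 5.9835 = 187.25 W.
P_in = P_out/η = 187.25/0.956 = 195.87 W.
I_p = P_in/V_p = 195.87/120 = 1.63 A.

I_p ≈ 1.63 A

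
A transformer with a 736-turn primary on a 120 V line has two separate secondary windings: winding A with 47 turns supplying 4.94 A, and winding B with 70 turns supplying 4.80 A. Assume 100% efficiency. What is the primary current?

I_p ≈ 0.772 A

V_A = 120 × 47/736 = 7.6630 V; V_B = 120 × 70/736 = 11.413 V.
P_out = V_A I_A + V_B I_B = 7.6630×4.94 + 11.413×4.80 = 37.855 + 54.783 = 92.638 W.
Ideal ⇒ P_in = P_out, so I_p = P_out/V_p = 92.638/120 = 0.772 A.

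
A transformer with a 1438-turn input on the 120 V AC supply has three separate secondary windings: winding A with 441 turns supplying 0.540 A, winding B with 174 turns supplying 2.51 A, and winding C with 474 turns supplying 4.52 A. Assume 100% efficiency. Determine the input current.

I_in ≈ 1.96 A

V_A = 120 × 441/1438 = 36.801 V; V_B = 120 × 174/1438 = 14.520 V; V_C = 120 × 474/1438 = 39.555 V.
P_out = V_A I_A + V_B I_B + V_C I_C = 36.801×0.540 + 14.520×2.51 + 39.555×4.52 = 19.873 + 36.446 + 178.79 = 235.11 W.
Ideal ⇒ P_in = P_out, so I_in = P_out/V_in = 235.11/120 = 1.96 A.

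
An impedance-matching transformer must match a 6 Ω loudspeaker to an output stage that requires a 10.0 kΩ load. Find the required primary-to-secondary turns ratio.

N_p/N_s ≈ 40.8

Z_p/Z_s = (N_p/N_s)², so N_p/N_s = √(10000/6) = √1670 = 40.8.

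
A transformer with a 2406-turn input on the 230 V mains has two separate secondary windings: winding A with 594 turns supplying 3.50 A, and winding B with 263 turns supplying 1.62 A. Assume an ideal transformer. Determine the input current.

I_in ≈ 1.04 A

V_A = 230 × 594/2406 = 56.783 V; V_B = 230 × 263/2406 = 25.141 V.
P_out = V_A I_A + V_B I_B = 56.783×3.50 + 25.141×1.62 = 198.74 + 40.729 = 239.47 W.
Ideal ⇒ P_in = P_out, so I_in = P_out/V_in = 239.47/230 = 1.04 A.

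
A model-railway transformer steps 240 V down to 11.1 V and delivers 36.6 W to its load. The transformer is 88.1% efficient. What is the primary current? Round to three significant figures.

P_in = P_out/η = 36.6/0.881 = 41.544 W.
I_p = P_in/V_p = 41.544/240 = 0.173 A.

I_p ≈ 0.173 A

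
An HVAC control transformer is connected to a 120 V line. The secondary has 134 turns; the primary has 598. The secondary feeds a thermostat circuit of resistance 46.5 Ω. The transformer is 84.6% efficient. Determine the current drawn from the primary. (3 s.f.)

I_p ≈ 0.153 A

V_s = 120 × 134/598 = 26.890 V.
I_s = V_s/R = 26.890/46.5 = 0.57827 A.
P_out = V_s I_s = 26.890 × 0.57827 = 15.550 W.
P_in = P_out/η = 15.550/0.846 = 18.380 W.
I_p = P_in/V_p = 18.380/120 = 0.153 A.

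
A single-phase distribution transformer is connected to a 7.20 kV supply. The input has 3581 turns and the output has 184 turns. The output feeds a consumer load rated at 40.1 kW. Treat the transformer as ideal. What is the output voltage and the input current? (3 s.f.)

V_out = V_in × N_out/N_in = 7200 × 184/3581 = 369.95 V.
I_out = P/V_out = 40100/369.95 = 108.39 A.
I_in = I_out × N_out/N_in = 108.39 × 184/3581 = 5.57 A.

V_out ≈ 370 V, I_in ≈ 5.57 A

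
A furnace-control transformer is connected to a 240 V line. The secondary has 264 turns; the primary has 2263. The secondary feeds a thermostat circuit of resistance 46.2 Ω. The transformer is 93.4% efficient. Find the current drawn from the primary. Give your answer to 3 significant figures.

I_p ≈ 0.0757 A

V_s = 240 × 264/2263 = 27.998 V.
I_s = V_s/R = 27.998/46.2 = 0.60602 A.
P_out = V_s I_s = 27.998 × 0.60602 = 16.968 W.
P_in = P_out/η = 16.968/0.934 = 18.167 W.
I_p = P_in/V_p = 18.167/240 = 0.0757 A.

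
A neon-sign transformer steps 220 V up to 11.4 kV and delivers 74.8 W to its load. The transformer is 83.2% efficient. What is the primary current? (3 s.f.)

I_p ≈ 0.409 A

P_in = P_out/η = 74.8/0.832 = 89.904 W.
I_p = P_in/V_p = 89.904/220 = 0.409 A.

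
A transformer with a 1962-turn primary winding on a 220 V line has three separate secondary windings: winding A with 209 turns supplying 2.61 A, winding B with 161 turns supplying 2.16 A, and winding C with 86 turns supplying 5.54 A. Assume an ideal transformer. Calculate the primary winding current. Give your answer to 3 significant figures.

V_A = 220 × 209/1962 = 23.435 V; V_B = 220 × 161/1962 = 18.053 V; V_C = 220 × 86/1962 = 9.6432 V.
P_out = V_A I_A + V_B I_B + V_C I_C = 23.435×2.61 + 18.053×2.16 + 9.6432×5.54 = 61.166 + 38.994 + 53.423 = 153.58 W.
Ideal ⇒ P_in = P_out, so I_p = P_out/V_p = 153.58/220 = 0.698 A.

I_p ≈ 0.698 A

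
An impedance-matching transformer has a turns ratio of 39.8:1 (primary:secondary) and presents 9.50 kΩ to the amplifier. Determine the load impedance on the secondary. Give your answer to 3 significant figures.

Z_s = Z_p/(N_p/N_s)² = 9500/39.8² = 6.00 Ω.

Z_s ≈ 6.00 Ω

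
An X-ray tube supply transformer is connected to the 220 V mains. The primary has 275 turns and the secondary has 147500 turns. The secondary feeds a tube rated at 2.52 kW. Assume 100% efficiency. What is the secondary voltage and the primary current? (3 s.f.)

V_s ≈ 118000 V, I_p ≈ 11.5 A

V_s = V_p × N_s/N_p = 220 × 147500/275 = 118000 V.
I_s = P/V_s = 2520/118000 = 0.021356 A.
I_p = I_s × N_s/N_p = 0.021356 × 147500/275 = 11.5 A.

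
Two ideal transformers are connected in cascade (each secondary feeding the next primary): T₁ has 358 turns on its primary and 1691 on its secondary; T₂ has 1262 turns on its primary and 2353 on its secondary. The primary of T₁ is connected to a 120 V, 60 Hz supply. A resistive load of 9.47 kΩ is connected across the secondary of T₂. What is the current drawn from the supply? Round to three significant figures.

I_supply ≈ 0.983 A

Secondary of T₁: V = 120.00 × 1691/358 = 566.82 V.
Secondary of T₂: V = 566.82 × 2353/1262 = 1056.8 V.
I_load = 1056.8/9470 = 0.11160 A, so P_out = 1056.8 × 0.11160 = 117.94 W.
All ideal ⇒ P_in = P_out, so I_supply = 117.94/120 = 0.983 A.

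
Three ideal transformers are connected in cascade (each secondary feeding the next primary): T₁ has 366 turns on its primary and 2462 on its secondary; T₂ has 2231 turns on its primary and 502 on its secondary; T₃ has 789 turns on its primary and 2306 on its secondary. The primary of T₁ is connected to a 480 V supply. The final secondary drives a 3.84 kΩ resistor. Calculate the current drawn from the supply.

After T₁: V = 480.00 × 2462/366 = 3228.9 V.
After T₂: V = 3228.9 × 502/2231 = 726.53 V.
After T₃: V = 726.53 × 2306/789 = 2123.4 V.
I_load = 2123.4/3840 = 0.55297 A, so P_out = 2123.4 × 0.55297 = 1174.2 W.
All ideal ⇒ P_in = P_out, so I_supply = 1174.2/480 = 2.45 A.

I_supply ≈ 2.45 A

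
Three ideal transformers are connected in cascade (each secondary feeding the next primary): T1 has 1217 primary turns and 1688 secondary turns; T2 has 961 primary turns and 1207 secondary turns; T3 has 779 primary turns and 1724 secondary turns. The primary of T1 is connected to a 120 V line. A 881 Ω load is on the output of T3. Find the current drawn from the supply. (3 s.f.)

I_supply ≈ 2.02 A

After T1: V = 120.00 × 1688/1217 = 166.44 V.
After T2: V = 166.44 × 1207/961 = 209.05 V.
After T3: V = 209.05 × 1724/779 = 462.64 V.
I_load = 462.64/881 = 0.52513 A, so P_out = 462.64 × 0.52513 = 242.95 W.
All ideal ⇒ P_in = P_out, so I_supply = 242.95/120 = 2.02 A.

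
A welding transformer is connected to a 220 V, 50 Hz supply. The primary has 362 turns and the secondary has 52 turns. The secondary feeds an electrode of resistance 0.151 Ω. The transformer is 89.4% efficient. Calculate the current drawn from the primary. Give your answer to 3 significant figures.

I_p ≈ 33.6 A

V_s = 220 × 52/362 = 31.602 V.
I_s = V_s/R = 31.602/0.151 = 209.29 A.
P_out = V_s I_s = 31.602 × 209.29 = 6613.9 W.
P_in = P_out/η = 6613.9/0.894 = 7398.1 W.
I_p = P_in/V_p = 7398.1/220 = 33.6 A.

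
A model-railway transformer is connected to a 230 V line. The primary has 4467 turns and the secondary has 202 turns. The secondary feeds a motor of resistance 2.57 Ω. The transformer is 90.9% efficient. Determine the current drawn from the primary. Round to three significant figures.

I_p ≈ 0.201 A

V_s = 230 × 202/4467 = 10.401 V.
I_s = V_s/R = 10.401/2.57 = 4.0470 A.
P_out = V_s I_s = 10.401 × 4.0470 = 42.091 W.
P_in = P_out/η = 42.091/0.909 = 46.305 W.
I_p = P_in/V_p = 46.305/230 = 0.201 A.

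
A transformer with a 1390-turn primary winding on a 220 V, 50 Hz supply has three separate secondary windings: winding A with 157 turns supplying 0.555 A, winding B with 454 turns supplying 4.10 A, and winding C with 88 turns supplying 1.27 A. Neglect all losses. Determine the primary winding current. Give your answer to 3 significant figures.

I_p ≈ 1.48 A

V_A = 220 × 157/1390 = 24.849 V; V_B = 220 × 454/1390 = 71.856 V; V_C = 220 × 88/1390 = 13.928 V.
P_out = V_A I_A + V_B I_B + V_C I_C = 24.849×0.555 + 71.856×4.10 + 13.928×1.27 = 13.791 + 294.61 + 17.689 = 326.09 W.
Ideal ⇒ P_in = P_out, so I_p = P_out/V_p = 326.09/220 = 1.48 A.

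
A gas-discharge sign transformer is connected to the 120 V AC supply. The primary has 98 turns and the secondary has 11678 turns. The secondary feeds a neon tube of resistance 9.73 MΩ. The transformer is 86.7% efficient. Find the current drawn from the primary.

V_s = 120 × 11678/98 = 14300 V.
I_s = V_s/R = 14300/(9.73×10^6) = 0.0014696 A.
P_out = V_s I_s = 14300 × 0.0014696 = 21.015 W.
P_in = P_out/η = 21.015/0.867 = 24.239 W.
I_p = P_in/V_p = 24.239/120 = 0.202 A.

I_p ≈ 0.202 A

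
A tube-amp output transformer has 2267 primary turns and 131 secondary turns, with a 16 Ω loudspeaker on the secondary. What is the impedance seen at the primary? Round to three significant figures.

Z_p ≈ 4790 Ω

Z_p = (N_p/N_s)² × Z_s = (2267/131)² × 16 = 4790 Ω.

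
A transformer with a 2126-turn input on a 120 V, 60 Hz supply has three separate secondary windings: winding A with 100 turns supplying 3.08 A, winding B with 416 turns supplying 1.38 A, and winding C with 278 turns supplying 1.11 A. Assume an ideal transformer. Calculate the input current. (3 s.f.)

V_A = 120 × 100/2126 = 5.6444 V; V_B = 120 × 416/2126 = 23.481 V; V_C = 120 × 278/2126 = 15.691 V.
P_out = V_A I_A + V_B I_B + V_C I_C = 5.6444×3.08 + 23.481×1.38 + 15.691×1.11 = 17.385 + 32.403 + 17.417 = 67.206 W.
Ideal ⇒ P_in = P_out, so I_in = P_out/V_in = 67.206/120 = 0.560 A.

I_in ≈ 0.560 A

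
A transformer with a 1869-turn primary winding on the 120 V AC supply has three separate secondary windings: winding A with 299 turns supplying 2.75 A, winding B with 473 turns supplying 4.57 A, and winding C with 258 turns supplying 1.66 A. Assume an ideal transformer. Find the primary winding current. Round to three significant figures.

V_A = 120 × 299/1869 = 19.197 V; V_B = 120 × 473/1869 = 30.369 V; V_C = 120 × 258/1869 = 16.565 V.
P_out = V_A I_A + V_B I_B + V_C I_C = 19.197×2.75 + 30.369×4.57 + 16.565×1.66 = 52.793 + 138.79 + 27.498 = 219.08 W.
Ideal ⇒ P_in = P_out, so I_p = P_out/V_p = 219.08/120 = 1.83 A.

I_p ≈ 1.83 A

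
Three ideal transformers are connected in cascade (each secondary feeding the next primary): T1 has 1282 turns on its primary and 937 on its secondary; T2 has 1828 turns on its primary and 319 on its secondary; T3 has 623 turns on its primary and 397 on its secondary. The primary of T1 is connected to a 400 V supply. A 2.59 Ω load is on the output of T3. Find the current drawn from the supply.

I_supply ≈ 1.02 A

Secondary of T1: V = 400.00 × 937/1282 = 292.36 V.
Secondary of T2: V = 292.36 × 319/1828 = 51.018 V.
Secondary of T3: V = 51.018 × 397/623 = 32.511 V.
I_load = 32.511/2.59 = 12.552 A, so P_out = 32.511 × 12.552 = 408.09 W.
All ideal ⇒ P_in = P_out, so I_supply = 408.09/400 = 1.02 A.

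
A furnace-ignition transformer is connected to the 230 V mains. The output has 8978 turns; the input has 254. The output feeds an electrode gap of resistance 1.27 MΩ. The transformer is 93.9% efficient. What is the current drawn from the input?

I_in ≈ 0.241 A

V_out = 230 × 8978/254 = 8129.7 V.
I_out = V_out/R = 8129.7/(1.27×10^6) = 0.0064013 A.
P_out = V_out I_out = 8129.7 × 0.0064013 = 52.041 W.
P_in = P_out/η = 52.041/0.939 = 55.421 W.
I_in = P_in/V_in = 55.421/230 = 0.241 A.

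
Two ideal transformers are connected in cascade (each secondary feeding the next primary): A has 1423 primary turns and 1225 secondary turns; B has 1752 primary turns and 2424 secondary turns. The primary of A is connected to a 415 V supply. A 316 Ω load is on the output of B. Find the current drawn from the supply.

After A: V = 415.00 × 1225/1423 = 357.26 V.
After B: V = 357.26 × 2424/1752 = 494.29 V.
I_load = 494.29/316 = 1.5642 A, so P_out = 494.29 × 1.5642 = 773.16 W.
All ideal ⇒ P_in = P_out, so I_supply = 773.16/415 = 1.86 A.

I_supply ≈ 1.86 A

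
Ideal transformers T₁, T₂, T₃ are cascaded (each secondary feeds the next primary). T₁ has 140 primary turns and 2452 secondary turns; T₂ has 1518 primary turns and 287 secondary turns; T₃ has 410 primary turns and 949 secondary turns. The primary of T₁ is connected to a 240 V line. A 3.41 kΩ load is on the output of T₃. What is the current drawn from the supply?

After T₁: V = 240.00 × 2452/140 = 4203.4 V.
After T₂: V = 4203.4 × 287/1518 = 794.72 V.
After T₃: V = 794.72 × 949/410 = 1839.5 V.
I_load = 1839.5/3410 = 0.53944 A, so P_out = 1839.5 × 0.53944 = 992.29 W.
All ideal ⇒ P_in = P_out, so I_supply = 992.29/240 = 4.13 A.

I_supply ≈ 4.13 A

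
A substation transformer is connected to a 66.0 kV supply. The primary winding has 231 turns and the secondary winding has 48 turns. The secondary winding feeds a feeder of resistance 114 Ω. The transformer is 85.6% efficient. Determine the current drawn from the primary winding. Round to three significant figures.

V_s = 66000 × 48/231 = 13714 V.
I_s = V_s/R = 13714/114 = 120.30 A.
P_out = V_s I_s = 13714 × 120.30 = 1.6498×10^6 W.
P_in = P_out/η = 1.6498×10^6/0.856 = 1.9274×10^6 W.
I_p = P_in/V_p = 1.9274×10^6/66000 = 29.2 A.

I_p ≈ 29.2 A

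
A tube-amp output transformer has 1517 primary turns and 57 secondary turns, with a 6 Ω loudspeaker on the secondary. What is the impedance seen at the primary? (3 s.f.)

Z_p = (N_p/N_s)² × Z_s = (1517/57)² × 6 = 4250 Ω.

Z_p ≈ 4250 Ω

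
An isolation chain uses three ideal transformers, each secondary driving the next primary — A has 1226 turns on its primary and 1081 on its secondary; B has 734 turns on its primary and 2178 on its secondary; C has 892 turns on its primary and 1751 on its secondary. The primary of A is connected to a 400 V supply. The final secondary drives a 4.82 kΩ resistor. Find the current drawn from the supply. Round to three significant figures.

Secondary of A: V = 400.00 × 1081/1226 = 352.69 V.
Secondary of B: V = 352.69 × 2178/734 = 1046.5 V.
Secondary of C: V = 1046.5 × 1751/892 = 2054.4 V.
I_load = 2054.4/4820 = 0.42622 A, so P_out = 2054.4 × 0.42622 = 875.61 W.
All ideal ⇒ P_in = P_out, so I_supply = 875.61/400 = 2.19 A.

I_supply ≈ 2.19 A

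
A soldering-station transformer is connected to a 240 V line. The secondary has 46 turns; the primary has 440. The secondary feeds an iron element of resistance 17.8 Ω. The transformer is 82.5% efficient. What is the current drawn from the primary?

V_s = 240 × 46/440 = 25.091 V.
I_s = V_s/R = 25.091/17.8 = 1.4096 A.
P_out = V_s I_s = 25.091 × 1.4096 = 35.368 W.
P_in = P_out/η = 35.368/0.825 = 42.871 W.
I_p = P_in/V_p = 42.871/240 = 0.179 A.

I_p ≈ 0.179 A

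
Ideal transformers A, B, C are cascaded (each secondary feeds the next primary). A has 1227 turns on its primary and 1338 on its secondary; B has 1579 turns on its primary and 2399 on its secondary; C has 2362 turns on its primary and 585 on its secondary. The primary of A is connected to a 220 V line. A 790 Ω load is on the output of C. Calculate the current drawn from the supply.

Secondary of A: V = 220.00 × 1338/1227 = 239.90 V.
Secondary of B: V = 239.90 × 2399/1579 = 364.49 V.
Secondary of C: V = 364.49 × 585/2362 = 90.273 V.
I_load = 90.273/790 = 0.11427 A, so P_out = 90.273 × 0.11427 = 10.315 W.
All ideal ⇒ P_in = P_out, so I_supply = 10.315/220 = 0.0469 A.

I_supply ≈ 0.0469 A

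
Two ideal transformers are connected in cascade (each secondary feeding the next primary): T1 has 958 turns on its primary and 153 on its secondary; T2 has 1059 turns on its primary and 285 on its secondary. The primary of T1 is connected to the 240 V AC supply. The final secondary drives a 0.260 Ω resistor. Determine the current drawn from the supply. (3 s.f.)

I_supply ≈ 1.71 A

Secondary of T1: V = 240.00 × 153/958 = 38.330 V.
Secondary of T2: V = 38.330 × 285/1059 = 10.315 V.
I_load = 10.315/0.260 = 39.675 A, so P_out = 10.315 × 39.675 = 409.26 W.
All ideal ⇒ P_in = P_out, so I_supply = 409.26/240 = 1.71 A.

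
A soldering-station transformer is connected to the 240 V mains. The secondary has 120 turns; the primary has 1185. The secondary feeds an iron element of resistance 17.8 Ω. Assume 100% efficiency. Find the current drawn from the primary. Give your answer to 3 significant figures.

V_s = V_p × N_s/N_p = 240 × 120/1185 = 24.304 V.
I_s = V_s/R = 24.304/17.8 = 1.3654 A.
For an ideal transformer I_p N_p = I_s N_s, so I_p = 1.3654 × 120/1185 = 0.138 A.

I_p ≈ 0.138 A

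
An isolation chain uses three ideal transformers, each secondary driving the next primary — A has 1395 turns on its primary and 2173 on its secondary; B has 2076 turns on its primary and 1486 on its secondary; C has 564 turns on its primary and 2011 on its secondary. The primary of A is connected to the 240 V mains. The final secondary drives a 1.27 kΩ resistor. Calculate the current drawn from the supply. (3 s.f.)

After A: V = 240.00 × 2173/1395 = 373.85 V.
After B: V = 373.85 × 1486/2076 = 267.60 V.
After C: V = 267.60 × 2011/564 = 954.16 V.
I_load = 954.16/1270 = 0.75131 A, so P_out = 954.16 × 0.75131 = 716.87 W.
All ideal ⇒ P_in = P_out, so I_supply = 716.87/240 = 2.99 A.

I_supply ≈ 2.99 A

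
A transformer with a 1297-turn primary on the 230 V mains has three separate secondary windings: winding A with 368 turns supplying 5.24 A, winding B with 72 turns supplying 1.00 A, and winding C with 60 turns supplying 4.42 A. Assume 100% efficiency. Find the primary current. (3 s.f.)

I_p ≈ 1.75 A

V_A = 230 × 368/1297 = 65.258 V; V_B = 230 × 72/1297 = 12.768 V; V_C = 230 × 60/1297 = 10.640 V.
P_out = V_A I_A + V_B I_B + V_C I_C = 65.258×5.24 + 12.768×1.00 + 10.640×4.42 = 341.95 + 12.768 + 47.029 = 401.75 W.
Ideal ⇒ P_in = P_out, so I_p = P_out/V_p = 401.75/230 = 1.75 A.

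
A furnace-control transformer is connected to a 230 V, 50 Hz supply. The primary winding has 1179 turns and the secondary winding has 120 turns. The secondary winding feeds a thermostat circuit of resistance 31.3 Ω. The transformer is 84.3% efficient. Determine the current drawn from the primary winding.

V_s = 230 × 120/1179 = 23.410 V.
I_s = V_s/R = 23.410/31.3 = 0.74791 A.
P_out = V_s I_s = 23.410 × 0.74791 = 17.508 W.
P_in = P_out/η = 17.508/0.843 = 20.769 W.
I_p = P_in/V_p = 20.769/230 = 0.0903 A.

I_p ≈ 0.0903 A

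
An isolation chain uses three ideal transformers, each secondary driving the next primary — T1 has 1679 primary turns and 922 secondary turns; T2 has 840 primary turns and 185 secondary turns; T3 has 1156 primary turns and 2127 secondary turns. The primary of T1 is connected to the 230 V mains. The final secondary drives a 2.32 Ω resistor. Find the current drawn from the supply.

Secondary of T1: V = 230.00 × 922/1679 = 126.30 V.
Secondary of T2: V = 126.30 × 185/840 = 27.816 V.
Secondary of T3: V = 27.816 × 2127/1156 = 51.181 V.
I_load = 51.181/2.32 = 22.061 A, so P_out = 51.181 × 22.061 = 1129.1 W.
All ideal ⇒ P_in = P_out, so I_supply = 1129.1/230 = 4.91 A.

I_supply ≈ 4.91 A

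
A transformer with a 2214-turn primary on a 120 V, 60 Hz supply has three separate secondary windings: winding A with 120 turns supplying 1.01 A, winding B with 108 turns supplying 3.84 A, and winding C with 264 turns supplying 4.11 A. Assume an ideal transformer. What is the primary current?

I_p ≈ 0.732 A

V_A = 120 × 120/2214 = 6.5041 V; V_B = 120 × 108/2214 = 5.8537 V; V_C = 120 × 264/2214 = 14.309 V.
P_out = V_A I_A + V_B I_B + V_C I_C = 6.5041×1.01 + 5.8537×3.84 + 14.309×4.11 = 6.5691 + 22.478 + 58.810 = 87.857 W.
Ideal ⇒ P_in = P_out, so I_p = P_out/V_p = 87.857/120 = 0.732 A.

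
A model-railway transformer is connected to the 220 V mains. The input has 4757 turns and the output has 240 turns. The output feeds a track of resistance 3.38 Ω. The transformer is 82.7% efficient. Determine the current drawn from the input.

I_in ≈ 0.200 A

V_out = 220 × 240/4757 = 11.099 V.
I_out = V_out/R = 11.099/3.38 = 3.2839 A.
P_out = V_out I_out = 11.099 × 3.2839 = 36.449 W.
P_in = P_out/η = 36.449/0.827 = 44.074 W.
I_in = P_in/V_in = 44.074/220 = 0.200 A.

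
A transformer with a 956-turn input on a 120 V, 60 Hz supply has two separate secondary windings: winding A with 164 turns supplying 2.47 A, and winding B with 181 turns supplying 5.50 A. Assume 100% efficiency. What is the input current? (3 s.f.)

V_A = 120 × 164/956 = 20.586 V; V_B = 120 × 181/956 = 22.720 V.
P_out = V_A I_A + V_B I_B = 20.586×2.47 + 22.720×5.50 = 50.847 + 124.96 = 175.81 W.
Ideal ⇒ P_in = P_out, so I_in = P_out/V_in = 175.81/120 = 1.47 A.

I_in ≈ 1.47 A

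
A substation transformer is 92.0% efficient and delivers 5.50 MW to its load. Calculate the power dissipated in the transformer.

P_in = P_out/η = 5.50×10^6/0.920 = 5.97826×10^6 W.
P_loss = P_in − P_out = 5.97826×10^6 − 5.50×10^6 = 478000 W.

P_loss ≈ 478000 W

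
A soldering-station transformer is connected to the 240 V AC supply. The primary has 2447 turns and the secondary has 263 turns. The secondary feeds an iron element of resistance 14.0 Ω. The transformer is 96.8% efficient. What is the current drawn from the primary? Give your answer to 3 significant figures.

I_p ≈ 0.205 A

V_s = 240 × 263/2447 = 25.795 V.
I_s = V_s/R = 25.795/14.0 = 1.8425 A.
P_out = V_s I_s = 25.795 × 1.8425 = 47.527 W.
P_in = P_out/η = 47.527/0.968 = 49.098 W.
I_p = P_in/V_p = 49.098/240 = 0.205 A.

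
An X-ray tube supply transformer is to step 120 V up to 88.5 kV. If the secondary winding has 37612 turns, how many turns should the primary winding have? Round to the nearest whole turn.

N_p = 51 turns

N_p/N_s = V_p/V_s, so N_p = 37612 × 120/88500 = 51.0 ≈ 51 turns.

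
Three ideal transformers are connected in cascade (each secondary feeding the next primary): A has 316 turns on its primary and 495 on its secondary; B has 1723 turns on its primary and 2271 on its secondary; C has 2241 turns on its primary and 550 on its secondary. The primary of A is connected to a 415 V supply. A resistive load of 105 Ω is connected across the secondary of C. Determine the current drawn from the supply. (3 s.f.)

After A: V = 415.00 × 495/316 = 650.08 V.
After B: V = 650.08 × 2271/1723 = 856.84 V.
After C: V = 856.84 × 550/2241 = 210.29 V.
I_load = 210.29/105 = 2.0028 A, so P_out = 210.29 × 2.0028 = 421.16 W.
All ideal ⇒ P_in = P_out, so I_supply = 421.16/415 = 1.01 A.

I_supply ≈ 1.01 A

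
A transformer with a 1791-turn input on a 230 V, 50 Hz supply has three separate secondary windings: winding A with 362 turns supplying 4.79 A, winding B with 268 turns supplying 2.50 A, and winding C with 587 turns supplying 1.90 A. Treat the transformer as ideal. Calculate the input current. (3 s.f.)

V_A = 230 × 362/1791 = 46.488 V; V_B = 230 × 268/1791 = 34.417 V; V_C = 230 × 587/1791 = 75.382 V.
P_out = V_A I_A + V_B I_B + V_C I_C = 46.488×4.79 + 34.417×2.50 + 75.382×1.90 = 222.68 + 86.041 + 143.23 = 451.95 W.
Ideal ⇒ P_in = P_out, so I_in = P_out/V_in = 451.95/230 = 1.96 A.

I_in ≈ 1.96 A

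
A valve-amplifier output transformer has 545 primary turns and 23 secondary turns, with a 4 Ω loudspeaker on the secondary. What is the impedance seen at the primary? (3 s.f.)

Z_p = (N_p/N_s)² × Z_s = (545/23)² × 4 = 2250 Ω.

Z_p ≈ 2250 Ω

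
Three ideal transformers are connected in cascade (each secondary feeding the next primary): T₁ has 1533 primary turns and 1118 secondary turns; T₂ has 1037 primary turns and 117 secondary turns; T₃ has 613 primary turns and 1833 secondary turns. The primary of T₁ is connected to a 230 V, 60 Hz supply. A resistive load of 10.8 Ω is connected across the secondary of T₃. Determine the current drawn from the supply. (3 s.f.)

I_supply ≈ 1.29 A

After T₁: V = 230.00 × 1118/1533 = 167.74 V.
After T₂: V = 167.74 × 117/1037 = 18.925 V.
After T₃: V = 18.925 × 1833/613 = 56.590 V.
I_load = 56.590/10.8 = 5.2398 A, so P_out = 56.590 × 5.2398 = 296.52 W.
All ideal ⇒ P_in = P_out, so I_supply = 296.52/230 = 1.29 A.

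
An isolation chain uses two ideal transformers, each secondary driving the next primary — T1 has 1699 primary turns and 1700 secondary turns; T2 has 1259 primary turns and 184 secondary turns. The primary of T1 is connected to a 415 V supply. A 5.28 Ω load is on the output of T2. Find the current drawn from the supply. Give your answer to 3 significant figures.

I_supply ≈ 1.68 A

Secondary of T1: V = 415.00 × 1700/1699 = 415.24 V.
Secondary of T2: V = 415.24 × 184/1259 = 60.687 V.
I_load = 60.687/5.28 = 11.494 A, so P_out = 60.687 × 11.494 = 697.52 W.
All ideal ⇒ P_in = P_out, so I_supply = 697.52/415 = 1.68 A.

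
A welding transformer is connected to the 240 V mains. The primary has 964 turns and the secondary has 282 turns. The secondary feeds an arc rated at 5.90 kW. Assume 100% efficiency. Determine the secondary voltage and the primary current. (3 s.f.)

V_s = V_p × N_s/N_p = 240 × 282/964 = 70.207 V.
I_s = P/V_s = 5900/70.207 = 84.037 A.
I_p = I_s × N_s/N_p = 84.037 × 282/964 = 24.6 A.

V_s ≈ 70.2 V, I_p ≈ 24.6 A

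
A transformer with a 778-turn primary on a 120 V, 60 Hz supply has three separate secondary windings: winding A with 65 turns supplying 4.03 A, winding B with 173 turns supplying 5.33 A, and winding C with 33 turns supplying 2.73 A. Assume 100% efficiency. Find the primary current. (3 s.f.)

I_p ≈ 1.64 A

V_A = 120 × 65/778 = 10.026 V; V_B = 120 × 173/778 = 26.684 V; V_C = 120 × 33/778 = 5.0900 V.
P_out = V_A I_A + V_B I_B + V_C I_C = 10.026×4.03 + 26.684×5.33 + 5.0900×2.73 = 40.404 + 142.22 + 13.896 = 196.52 W.
Ideal ⇒ P_in = P_out, so I_p = P_out/V_p = 196.52/120 = 1.64 A.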